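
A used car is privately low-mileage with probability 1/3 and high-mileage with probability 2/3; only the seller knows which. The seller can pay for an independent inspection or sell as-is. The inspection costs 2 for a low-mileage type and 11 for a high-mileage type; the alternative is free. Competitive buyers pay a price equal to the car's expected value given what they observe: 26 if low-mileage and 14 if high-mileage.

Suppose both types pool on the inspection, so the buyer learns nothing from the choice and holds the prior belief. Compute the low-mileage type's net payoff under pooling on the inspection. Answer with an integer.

Pooled price = 1/3·26 + 2/3·14 = 18.
low-mileage pays cost 2 for the inspection, so net payoff = 18 − 2 = 16.

16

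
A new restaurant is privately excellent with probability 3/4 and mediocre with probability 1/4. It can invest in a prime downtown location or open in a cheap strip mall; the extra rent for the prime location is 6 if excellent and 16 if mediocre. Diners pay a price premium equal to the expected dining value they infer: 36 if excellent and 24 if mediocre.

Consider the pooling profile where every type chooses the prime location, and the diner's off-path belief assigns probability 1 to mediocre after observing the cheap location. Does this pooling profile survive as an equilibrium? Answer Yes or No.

No

On path, the diner holds the prior and pays 3/4·36 + 1/4·24 = 33. Off path (the cheap location), believing mediocre, it pays 24.
excellent: the prime location nets 33 − 6 = 27; the cheap location nets 24. excellent stays.
mediocre: the prime location nets 33 − 16 = 17; the cheap location nets 24. mediocre would deviate.
A type deviates, so pooling fails.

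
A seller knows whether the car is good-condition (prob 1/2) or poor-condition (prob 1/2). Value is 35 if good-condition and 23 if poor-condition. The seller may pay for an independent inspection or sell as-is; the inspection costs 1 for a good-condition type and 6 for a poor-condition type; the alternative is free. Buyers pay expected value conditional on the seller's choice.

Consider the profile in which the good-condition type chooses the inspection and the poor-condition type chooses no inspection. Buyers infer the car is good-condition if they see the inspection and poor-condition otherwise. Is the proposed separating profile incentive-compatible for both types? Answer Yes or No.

Under these beliefs, the inspection earns price 35 and no inspection earns price 23.
good-condition: the inspection nets 35 − 1 = 34; no inspection nets 23. good-condition prefers the inspection.
poor-condition: the inspection nets 35 − 6 = 29; no inspection nets 23. poor-condition would deviate to the inspection.
poor-condition has a profitable deviation, so the profile is not an equilibrium.

No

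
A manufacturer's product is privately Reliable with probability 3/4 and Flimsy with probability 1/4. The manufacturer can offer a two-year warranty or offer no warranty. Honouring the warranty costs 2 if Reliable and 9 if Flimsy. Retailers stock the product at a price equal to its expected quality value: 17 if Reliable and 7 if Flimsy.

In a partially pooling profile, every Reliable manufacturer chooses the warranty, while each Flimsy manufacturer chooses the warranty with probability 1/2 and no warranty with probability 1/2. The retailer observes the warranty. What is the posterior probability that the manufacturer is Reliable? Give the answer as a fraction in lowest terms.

P(the warranty) = (3/4)·1 + (1/4)·(1/2) = 7/8.
By Bayes' rule, P(Reliable | the warranty) = (3/4) / (7/8) = 6/7.

6/7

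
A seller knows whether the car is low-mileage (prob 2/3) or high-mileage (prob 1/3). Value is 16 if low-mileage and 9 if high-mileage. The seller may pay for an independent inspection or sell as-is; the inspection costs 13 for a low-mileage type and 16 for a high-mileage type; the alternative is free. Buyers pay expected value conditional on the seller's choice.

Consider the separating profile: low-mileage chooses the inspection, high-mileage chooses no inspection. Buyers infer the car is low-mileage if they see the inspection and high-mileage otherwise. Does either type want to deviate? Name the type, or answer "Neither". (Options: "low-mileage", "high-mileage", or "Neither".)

low-mileage

The inspection pays 16; no inspection pays 9.
low-mileage: assigned the inspection, nets 16 − 13 = 3; deviating to no inspection nets 9.
high-mileage: assigned no inspection, nets 9; deviating to the inspection nets 16 − 16 = 0.
The low-mileage type gains 6 by deviating.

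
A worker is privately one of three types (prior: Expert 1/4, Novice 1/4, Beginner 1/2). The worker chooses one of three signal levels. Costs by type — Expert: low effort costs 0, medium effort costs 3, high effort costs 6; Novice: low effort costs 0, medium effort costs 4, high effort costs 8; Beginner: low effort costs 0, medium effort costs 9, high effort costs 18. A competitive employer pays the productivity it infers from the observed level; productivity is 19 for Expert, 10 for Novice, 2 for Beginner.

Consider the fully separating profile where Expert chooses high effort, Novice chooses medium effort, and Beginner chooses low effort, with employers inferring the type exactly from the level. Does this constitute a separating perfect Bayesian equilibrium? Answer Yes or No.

No

Separating wages: high effort → 19, medium effort → 10, low effort → 2.
Expert (assigned high effort): low effort: 2 − 0 = 2; medium effort: 10 − 3 = 7; high effort: 19 − 6 = 13. Expert stays.
Novice (assigned medium effort): low effort: 2 − 0 = 2; medium effort: 10 − 4 = 6; high effort: 19 − 8 = 11. Novice prefers high effort.
Beginner (assigned low effort): low effort: 2 − 0 = 2; medium effort: 10 − 9 = 1; high effort: 19 − 18 = 1. Beginner stays.
At least one type deviates; the separating profile fails.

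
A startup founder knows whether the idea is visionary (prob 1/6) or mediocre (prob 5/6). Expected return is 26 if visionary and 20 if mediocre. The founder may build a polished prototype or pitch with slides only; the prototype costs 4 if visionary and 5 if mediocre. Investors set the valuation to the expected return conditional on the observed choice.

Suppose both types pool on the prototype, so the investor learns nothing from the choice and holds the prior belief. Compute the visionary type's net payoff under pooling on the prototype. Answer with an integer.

17

Pooled valuation = 1/6·26 + 5/6·20 = 21.
visionary pays cost 4 for the prototype, so net payoff = 21 − 4 = 17.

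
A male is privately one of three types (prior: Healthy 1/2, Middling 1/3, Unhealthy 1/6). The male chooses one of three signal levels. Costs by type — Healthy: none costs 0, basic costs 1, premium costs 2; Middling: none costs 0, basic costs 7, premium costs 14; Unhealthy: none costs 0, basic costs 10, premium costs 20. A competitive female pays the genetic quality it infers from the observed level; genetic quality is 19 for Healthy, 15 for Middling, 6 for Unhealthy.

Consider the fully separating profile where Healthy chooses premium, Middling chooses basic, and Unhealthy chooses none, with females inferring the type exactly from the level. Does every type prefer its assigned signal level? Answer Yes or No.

Separating mating payoffs: premium → 19, basic → 15, none → 6.
Healthy (assigned premium): none: 6 − 0 = 6; basic: 15 − 1 = 14; premium: 19 − 2 = 17. Healthy stays.
Middling (assigned basic): none: 6 − 0 = 6; basic: 15 − 7 = 8; premium: 19 − 14 = 5. Middling stays.
Unhealthy (assigned none): none: 6 − 0 = 6; basic: 15 − 10 = 5; premium: 19 − 20 = -1. Unhealthy stays.
Every type prefers its assigned level; separation holds.

Yes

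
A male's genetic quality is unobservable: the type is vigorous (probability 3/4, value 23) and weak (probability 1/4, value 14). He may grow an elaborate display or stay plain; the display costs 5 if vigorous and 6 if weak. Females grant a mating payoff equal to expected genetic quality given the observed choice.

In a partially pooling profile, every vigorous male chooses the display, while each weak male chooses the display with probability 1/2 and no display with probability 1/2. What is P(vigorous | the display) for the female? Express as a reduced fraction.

P(the display) = (3/4)·1 + (1/4)·(1/2) = 7/8.
By Bayes' rule, P(vigorous | the display) = (3/4) / (7/8) = 6/7.

6/7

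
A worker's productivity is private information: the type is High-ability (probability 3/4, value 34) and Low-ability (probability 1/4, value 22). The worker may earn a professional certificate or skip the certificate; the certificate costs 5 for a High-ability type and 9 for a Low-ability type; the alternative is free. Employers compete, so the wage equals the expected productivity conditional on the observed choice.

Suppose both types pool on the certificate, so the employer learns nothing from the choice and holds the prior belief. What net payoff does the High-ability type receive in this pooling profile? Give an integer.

26

Pooled wage = 3/4·34 + 1/4·22 = 31.
High-ability pays cost 5 for the certificate, so net payoff = 31 − 5 = 26.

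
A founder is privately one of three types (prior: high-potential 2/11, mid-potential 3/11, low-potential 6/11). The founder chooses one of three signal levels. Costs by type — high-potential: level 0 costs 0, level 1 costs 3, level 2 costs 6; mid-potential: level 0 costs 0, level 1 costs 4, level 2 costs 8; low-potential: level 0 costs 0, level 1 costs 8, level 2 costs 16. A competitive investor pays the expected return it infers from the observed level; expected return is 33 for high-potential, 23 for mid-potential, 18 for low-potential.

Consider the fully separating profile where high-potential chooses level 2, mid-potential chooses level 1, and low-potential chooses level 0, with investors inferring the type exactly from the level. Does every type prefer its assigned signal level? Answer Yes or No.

No

Separating valuations: level 2 → 33, level 1 → 23, level 0 → 18.
high-potential (assigned level 2): level 0: 18 − 0 = 18; level 1: 23 − 3 = 20; level 2: 33 − 6 = 27. high-potential stays.
mid-potential (assigned level 1): level 0: 18 − 0 = 18; level 1: 23 − 4 = 19; level 2: 33 − 8 = 25. mid-potential prefers level 2.
low-potential (assigned level 0): level 0: 18 − 0 = 18; level 1: 23 − 8 = 15; level 2: 33 − 16 = 17. low-potential stays.
At least one type deviates; the separating profile fails.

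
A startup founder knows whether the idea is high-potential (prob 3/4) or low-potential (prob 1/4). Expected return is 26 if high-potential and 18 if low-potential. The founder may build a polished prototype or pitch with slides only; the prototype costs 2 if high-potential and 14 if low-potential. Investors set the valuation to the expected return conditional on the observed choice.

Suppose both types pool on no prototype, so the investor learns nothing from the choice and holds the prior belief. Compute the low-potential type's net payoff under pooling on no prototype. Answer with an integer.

24

Pooled valuation = 3/4·26 + 1/4·18 = 24.
low-potential pays no cost for no prototype, so net payoff = 24.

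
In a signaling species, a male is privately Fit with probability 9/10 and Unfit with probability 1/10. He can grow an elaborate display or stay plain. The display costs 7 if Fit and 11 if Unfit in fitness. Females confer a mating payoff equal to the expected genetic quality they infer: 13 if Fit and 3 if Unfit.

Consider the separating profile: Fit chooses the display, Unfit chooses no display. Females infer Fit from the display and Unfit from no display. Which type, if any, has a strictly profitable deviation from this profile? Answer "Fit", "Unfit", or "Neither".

The display pays 13; no display pays 3.
Fit: assigned the display, nets 13 − 7 = 6; deviating to no display nets 3.
Unfit: assigned no display, nets 3; deviating to the display nets 13 − 11 = 2.
Both types strictly prefer their assigned action; no profitable deviation.

Neither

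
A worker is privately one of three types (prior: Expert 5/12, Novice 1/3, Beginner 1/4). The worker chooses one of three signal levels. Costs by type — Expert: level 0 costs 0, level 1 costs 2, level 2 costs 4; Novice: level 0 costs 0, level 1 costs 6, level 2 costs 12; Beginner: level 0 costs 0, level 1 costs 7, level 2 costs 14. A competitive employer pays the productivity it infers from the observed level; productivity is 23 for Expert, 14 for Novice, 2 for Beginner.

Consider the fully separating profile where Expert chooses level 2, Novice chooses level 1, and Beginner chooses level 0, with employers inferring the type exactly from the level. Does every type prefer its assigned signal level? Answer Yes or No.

No

Separating wages: level 2 → 23, level 1 → 14, level 0 → 2.
Expert (assigned level 2): level 0: 2 − 0 = 2; level 1: 14 − 2 = 12; level 2: 23 − 4 = 19. Expert stays.
Novice (assigned level 1): level 0: 2 − 0 = 2; level 1: 14 − 6 = 8; level 2: 23 − 12 = 11. Novice prefers level 2.
Beginner (assigned level 0): level 0: 2 − 0 = 2; level 1: 14 − 7 = 7; level 2: 23 − 14 = 9. Beginner prefers level 2.
At least one type deviates; the separating profile fails.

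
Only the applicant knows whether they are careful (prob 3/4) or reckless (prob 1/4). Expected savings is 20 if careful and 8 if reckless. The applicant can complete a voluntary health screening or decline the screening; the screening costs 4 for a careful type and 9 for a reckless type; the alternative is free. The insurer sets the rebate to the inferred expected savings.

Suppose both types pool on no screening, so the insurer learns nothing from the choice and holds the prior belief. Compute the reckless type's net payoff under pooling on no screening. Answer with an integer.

Pooled rebate = 3/4·20 + 1/4·8 = 17.
reckless pays no cost for no screening, so net payoff = 17.

17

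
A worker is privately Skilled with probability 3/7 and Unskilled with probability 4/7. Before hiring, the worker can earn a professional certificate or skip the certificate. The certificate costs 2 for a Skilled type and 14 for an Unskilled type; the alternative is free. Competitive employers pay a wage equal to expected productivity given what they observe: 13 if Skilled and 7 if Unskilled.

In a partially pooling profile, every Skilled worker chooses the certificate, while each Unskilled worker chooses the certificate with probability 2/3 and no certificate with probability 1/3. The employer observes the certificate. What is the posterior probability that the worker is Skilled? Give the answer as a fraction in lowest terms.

P(the certificate) = (3/7)·1 + (4/7)·(2/3) = 17/21.
By Bayes' rule, P(Skilled | the certificate) = (3/7) / (17/21) = 9/17.

9/17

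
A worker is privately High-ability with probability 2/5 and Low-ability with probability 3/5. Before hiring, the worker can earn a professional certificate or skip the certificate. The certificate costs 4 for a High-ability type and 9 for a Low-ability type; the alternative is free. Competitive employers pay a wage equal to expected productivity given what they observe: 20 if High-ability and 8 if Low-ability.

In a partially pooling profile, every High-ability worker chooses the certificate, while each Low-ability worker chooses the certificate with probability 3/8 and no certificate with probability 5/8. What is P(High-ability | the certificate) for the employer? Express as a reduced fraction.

P(the certificate) = (2/5)·1 + (3/5)·(3/8) = 5/8.
By Bayes' rule, P(High-ability | the certificate) = (2/5) / (5/8) = 16/25.

16/25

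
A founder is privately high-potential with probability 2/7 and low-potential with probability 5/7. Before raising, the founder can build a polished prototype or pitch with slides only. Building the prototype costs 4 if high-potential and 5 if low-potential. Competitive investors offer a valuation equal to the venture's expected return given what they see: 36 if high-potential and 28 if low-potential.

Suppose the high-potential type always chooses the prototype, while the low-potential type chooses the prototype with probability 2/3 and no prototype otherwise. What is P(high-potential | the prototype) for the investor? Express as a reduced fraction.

3/8

P(the prototype) = (2/7)·1 + (5/7)·(2/3) = 16/21.
By Bayes' rule, P(high-potential | the prototype) = (2/7) / (16/21) = 3/8.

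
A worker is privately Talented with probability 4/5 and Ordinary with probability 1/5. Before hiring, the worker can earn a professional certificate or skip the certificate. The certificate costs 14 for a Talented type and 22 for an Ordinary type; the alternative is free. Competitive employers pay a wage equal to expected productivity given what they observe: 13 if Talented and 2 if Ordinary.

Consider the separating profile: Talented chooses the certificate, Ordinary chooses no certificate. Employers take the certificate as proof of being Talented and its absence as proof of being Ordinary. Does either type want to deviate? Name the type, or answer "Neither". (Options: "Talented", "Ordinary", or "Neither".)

Talented

The certificate pays 13; no certificate pays 2.
Talented: assigned the certificate, nets 13 − 14 = -1; deviating to no certificate nets 2.
Ordinary: assigned no certificate, nets 2; deviating to the certificate nets 13 − 22 = -9.
The Talented type gains 3 by deviating.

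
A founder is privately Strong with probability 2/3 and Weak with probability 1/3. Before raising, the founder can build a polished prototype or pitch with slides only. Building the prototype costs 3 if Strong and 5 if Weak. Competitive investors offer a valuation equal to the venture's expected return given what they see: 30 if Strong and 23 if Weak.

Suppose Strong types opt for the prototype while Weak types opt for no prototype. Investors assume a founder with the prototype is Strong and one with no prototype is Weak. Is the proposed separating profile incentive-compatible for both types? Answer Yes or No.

Under these beliefs, the prototype earns valuation 30 and no prototype earns valuation 23.
Strong: the prototype nets 30 − 3 = 27; no prototype nets 23. Strong prefers the prototype.
Weak: the prototype nets 30 − 5 = 25; no prototype nets 23. Weak would deviate to the prototype.
Weak has a profitable deviation, so the profile is not an equilibrium.

No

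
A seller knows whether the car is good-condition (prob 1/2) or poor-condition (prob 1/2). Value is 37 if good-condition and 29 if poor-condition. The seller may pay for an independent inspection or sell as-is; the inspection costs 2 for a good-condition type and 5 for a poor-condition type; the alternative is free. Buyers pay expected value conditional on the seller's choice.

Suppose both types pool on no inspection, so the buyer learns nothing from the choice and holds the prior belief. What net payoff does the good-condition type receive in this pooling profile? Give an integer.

33

Pooled price = 1/2·37 + 1/2·29 = 33.
good-condition pays no cost for no inspection, so net payoff = 33.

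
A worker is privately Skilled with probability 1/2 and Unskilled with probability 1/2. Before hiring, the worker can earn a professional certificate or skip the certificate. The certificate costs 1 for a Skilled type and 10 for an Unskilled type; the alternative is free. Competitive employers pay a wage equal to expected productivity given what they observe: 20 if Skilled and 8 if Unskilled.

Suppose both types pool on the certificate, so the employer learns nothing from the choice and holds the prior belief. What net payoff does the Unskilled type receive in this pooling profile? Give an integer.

Pooled wage = 1/2·20 + 1/2·8 = 14.
Unskilled pays cost 10 for the certificate, so net payoff = 14 − 10 = 4.

4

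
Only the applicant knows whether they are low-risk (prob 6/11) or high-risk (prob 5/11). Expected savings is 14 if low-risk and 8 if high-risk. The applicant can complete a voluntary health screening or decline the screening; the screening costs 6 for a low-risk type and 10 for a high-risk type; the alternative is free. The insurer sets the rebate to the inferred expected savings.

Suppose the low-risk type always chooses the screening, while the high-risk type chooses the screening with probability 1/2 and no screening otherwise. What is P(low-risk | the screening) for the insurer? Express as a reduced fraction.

12/17

P(the screening) = (6/11)·1 + (5/11)·(1/2) = 17/22.
By Bayes' rule, P(low-risk | the screening) = (6/11) / (17/22) = 12/17.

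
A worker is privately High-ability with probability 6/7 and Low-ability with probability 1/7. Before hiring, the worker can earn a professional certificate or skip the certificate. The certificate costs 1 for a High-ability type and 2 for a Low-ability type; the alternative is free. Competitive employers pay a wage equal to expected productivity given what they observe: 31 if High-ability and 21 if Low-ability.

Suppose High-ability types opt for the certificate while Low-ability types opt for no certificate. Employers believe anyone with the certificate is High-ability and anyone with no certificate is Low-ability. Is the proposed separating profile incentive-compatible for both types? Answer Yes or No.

Under these beliefs, the certificate earns wage 31 and no certificate earns wage 21.
High-ability: the certificate nets 31 − 1 = 30; no certificate nets 21. High-ability prefers the certificate.
Low-ability: the certificate nets 31 − 2 = 29; no certificate nets 21. Low-ability would deviate to the certificate.
Low-ability has a profitable deviation, so the profile is not an equilibrium.

No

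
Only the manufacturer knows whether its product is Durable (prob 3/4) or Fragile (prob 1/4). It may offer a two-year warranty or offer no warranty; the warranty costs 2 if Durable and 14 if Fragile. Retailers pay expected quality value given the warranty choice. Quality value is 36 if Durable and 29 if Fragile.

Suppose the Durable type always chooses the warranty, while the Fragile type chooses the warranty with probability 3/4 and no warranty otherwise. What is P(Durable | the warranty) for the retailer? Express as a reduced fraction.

P(the warranty) = (3/4)·1 + (1/4)·(3/4) = 15/16.
By Bayes' rule, P(Durable | the warranty) = (3/4) / (15/16) = 4/5.

4/5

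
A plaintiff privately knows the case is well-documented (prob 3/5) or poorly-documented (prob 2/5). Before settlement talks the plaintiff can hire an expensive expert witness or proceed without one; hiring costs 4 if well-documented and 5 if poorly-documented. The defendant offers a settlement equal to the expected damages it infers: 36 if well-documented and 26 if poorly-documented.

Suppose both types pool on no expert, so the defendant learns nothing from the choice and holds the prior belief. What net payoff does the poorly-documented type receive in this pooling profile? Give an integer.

Pooled settlement = 3/5·36 + 2/5·26 = 32.
poorly-documented pays no cost for no expert, so net payoff = 32.

32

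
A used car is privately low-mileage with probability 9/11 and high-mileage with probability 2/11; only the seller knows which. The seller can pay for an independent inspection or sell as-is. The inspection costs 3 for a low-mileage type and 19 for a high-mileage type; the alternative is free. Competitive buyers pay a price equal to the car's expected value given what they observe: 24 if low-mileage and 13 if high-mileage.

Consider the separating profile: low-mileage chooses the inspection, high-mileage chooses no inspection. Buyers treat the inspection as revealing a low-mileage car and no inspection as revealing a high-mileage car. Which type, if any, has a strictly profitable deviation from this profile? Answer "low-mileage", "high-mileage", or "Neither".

The inspection pays 24; no inspection pays 13.
low-mileage: assigned the inspection, nets 24 − 3 = 21; deviating to no inspection nets 13.
high-mileage: assigned no inspection, nets 13; deviating to the inspection nets 24 − 19 = 5.
Both types strictly prefer their assigned action; no profitable deviation.

Neither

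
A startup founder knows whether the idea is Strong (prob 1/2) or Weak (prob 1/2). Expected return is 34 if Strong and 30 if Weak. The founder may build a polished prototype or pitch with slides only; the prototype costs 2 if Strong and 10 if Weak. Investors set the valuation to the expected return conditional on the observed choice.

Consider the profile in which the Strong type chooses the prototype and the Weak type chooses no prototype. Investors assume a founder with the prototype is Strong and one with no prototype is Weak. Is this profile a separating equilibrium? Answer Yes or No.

Under these beliefs, the prototype earns valuation 34 and no prototype earns valuation 30.
Strong: the prototype nets 34 − 2 = 32; no prototype nets 30. Strong prefers the prototype.
Weak: the prototype nets 34 − 10 = 24; no prototype nets 30. Weak prefers no prototype.
Neither type deviates, so the separating profile is an equilibrium.

Yes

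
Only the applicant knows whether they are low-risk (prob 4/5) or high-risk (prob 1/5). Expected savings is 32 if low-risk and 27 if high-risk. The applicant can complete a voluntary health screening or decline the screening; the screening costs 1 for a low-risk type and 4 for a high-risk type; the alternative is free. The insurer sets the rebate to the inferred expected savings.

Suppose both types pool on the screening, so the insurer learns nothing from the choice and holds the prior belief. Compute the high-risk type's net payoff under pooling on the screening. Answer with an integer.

Pooled rebate = 4/5·32 + 1/5·27 = 31.
high-risk pays cost 4 for the screening, so net payoff = 31 − 4 = 27.

27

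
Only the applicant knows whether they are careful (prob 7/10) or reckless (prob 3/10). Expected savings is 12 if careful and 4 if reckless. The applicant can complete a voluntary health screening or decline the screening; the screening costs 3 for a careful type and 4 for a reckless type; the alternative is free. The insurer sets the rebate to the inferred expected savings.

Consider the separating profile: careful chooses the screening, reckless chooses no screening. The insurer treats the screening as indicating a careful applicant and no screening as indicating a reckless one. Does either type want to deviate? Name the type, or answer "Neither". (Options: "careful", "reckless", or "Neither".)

The screening pays 12; no screening pays 4.
careful: assigned the screening, nets 12 − 3 = 9; deviating to no screening nets 4.
reckless: assigned no screening, nets 4; deviating to the screening nets 12 − 4 = 8.
The reckless type gains 4 by deviating.

reckless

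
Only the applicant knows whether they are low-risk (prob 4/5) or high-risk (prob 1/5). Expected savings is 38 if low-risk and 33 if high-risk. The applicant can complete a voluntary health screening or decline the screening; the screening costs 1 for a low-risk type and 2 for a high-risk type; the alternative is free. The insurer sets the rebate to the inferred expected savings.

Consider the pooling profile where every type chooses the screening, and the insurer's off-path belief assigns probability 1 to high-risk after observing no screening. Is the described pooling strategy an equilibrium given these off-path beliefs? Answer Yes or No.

Yes

On path, the insurer holds the prior and pays 4/5·38 + 1/5·33 = 37. Off path (no screening), believing high-risk, it pays 33.
low-risk: the screening nets 37 − 1 = 36; no screening nets 33. low-risk stays.
high-risk: the screening nets 37 − 2 = 35; no screening nets 33. high-risk stays.
No type deviates, so pooling is sustained.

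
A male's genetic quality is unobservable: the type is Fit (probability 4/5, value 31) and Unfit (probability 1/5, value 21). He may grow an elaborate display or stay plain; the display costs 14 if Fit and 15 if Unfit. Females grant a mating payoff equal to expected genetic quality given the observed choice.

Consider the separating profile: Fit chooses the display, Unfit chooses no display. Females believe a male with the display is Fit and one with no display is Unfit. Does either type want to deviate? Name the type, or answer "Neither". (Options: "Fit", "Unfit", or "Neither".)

Fit

The display pays 31; no display pays 21.
Fit: assigned the display, nets 31 − 14 = 17; deviating to no display nets 21.
Unfit: assigned no display, nets 21; deviating to the display nets 31 − 15 = 16.
The Fit type gains 4 by deviating.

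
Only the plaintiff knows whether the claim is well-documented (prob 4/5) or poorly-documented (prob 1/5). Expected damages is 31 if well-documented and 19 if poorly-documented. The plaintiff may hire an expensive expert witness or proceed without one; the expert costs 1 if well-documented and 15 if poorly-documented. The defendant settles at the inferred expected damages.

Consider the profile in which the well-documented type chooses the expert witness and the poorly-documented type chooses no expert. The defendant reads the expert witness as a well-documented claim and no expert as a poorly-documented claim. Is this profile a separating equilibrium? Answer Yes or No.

Under these beliefs, the expert witness earns settlement 31 and no expert earns settlement 19.
well-documented: the expert witness nets 31 − 1 = 30; no expert nets 19. well-documented prefers the expert witness.
poorly-documented: the expert witness nets 31 − 15 = 16; no expert nets 19. poorly-documented prefers no expert.
Neither type deviates, so the separating profile is an equilibrium.

Yes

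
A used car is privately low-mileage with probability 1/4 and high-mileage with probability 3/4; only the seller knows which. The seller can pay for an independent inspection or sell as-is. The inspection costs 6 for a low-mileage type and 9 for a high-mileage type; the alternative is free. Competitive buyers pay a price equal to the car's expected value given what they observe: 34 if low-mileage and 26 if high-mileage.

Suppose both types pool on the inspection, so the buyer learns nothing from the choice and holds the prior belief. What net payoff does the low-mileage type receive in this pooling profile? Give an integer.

22

Pooled price = 1/4·34 + 3/4·26 = 28.
low-mileage pays cost 6 for the inspection, so net payoff = 28 − 6 = 22.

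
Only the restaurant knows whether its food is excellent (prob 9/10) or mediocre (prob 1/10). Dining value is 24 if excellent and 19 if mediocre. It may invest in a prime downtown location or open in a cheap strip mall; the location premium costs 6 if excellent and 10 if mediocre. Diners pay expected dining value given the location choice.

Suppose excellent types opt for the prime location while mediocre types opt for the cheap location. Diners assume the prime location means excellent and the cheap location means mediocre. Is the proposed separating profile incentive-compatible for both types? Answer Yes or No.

No

Under these beliefs, the prime location earns price premium 24 and the cheap location earns price premium 19.
excellent: the prime location nets 24 − 6 = 18; the cheap location nets 19. excellent would deviate to the cheap location.
mediocre: the prime location nets 24 − 10 = 14; the cheap location nets 19. mediocre prefers the cheap location.
excellent has a profitable deviation, so the profile is not an equilibrium.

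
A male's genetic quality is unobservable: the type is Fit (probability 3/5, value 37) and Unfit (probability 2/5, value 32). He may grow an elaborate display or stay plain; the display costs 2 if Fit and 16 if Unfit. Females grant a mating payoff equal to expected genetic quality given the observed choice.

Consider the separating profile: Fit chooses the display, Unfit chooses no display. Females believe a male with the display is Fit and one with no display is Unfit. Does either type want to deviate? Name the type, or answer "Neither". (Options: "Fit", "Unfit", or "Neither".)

Neither

The display pays 37; no display pays 32.
Fit: assigned the display, nets 37 − 2 = 35; deviating to no display nets 32.
Unfit: assigned no display, nets 32; deviating to the display nets 37 − 16 = 21.
Both types strictly prefer their assigned action; no profitable deviation.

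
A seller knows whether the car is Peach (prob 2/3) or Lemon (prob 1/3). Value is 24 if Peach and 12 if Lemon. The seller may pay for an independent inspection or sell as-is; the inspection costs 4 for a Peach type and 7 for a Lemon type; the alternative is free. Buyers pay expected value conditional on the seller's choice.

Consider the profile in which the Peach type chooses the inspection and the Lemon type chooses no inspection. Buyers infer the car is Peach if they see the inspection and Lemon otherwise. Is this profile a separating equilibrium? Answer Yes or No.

No

Under these beliefs, the inspection earns price 24 and no inspection earns price 12.
Peach: the inspection nets 24 − 4 = 20; no inspection nets 12. Peach prefers the inspection.
Lemon: the inspection nets 24 − 7 = 17; no inspection nets 12. Lemon would deviate to the inspection.
Lemon has a profitable deviation, so the profile is not an equilibrium.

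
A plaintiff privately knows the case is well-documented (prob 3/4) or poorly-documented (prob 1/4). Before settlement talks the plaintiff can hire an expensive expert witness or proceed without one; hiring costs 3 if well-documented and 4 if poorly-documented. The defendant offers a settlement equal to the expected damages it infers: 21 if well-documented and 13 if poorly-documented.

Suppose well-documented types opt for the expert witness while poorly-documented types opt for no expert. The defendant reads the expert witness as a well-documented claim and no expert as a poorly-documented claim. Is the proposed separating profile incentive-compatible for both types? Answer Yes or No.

No

Under these beliefs, the expert witness earns settlement 21 and no expert earns settlement 13.
well-documented: the expert witness nets 21 − 3 = 18; no expert nets 13. well-documented prefers the expert witness.
poorly-documented: the expert witness nets 21 − 4 = 17; no expert nets 13. poorly-documented would deviate to the expert witness.
poorly-documented has a profitable deviation, so the profile is not an equilibrium.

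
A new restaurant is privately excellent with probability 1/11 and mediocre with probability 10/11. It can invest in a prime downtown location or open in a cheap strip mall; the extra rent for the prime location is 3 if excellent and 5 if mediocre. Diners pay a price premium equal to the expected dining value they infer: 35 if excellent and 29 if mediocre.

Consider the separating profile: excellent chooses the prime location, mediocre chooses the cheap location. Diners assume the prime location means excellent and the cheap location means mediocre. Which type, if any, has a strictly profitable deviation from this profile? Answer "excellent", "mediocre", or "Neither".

The prime location pays 35; the cheap location pays 29.
excellent: assigned the prime location, nets 35 − 3 = 32; deviating to the cheap location nets 29.
mediocre: assigned the cheap location, nets 29; deviating to the prime location nets 35 − 5 = 30.
The mediocre type gains 1 by deviating.

mediocre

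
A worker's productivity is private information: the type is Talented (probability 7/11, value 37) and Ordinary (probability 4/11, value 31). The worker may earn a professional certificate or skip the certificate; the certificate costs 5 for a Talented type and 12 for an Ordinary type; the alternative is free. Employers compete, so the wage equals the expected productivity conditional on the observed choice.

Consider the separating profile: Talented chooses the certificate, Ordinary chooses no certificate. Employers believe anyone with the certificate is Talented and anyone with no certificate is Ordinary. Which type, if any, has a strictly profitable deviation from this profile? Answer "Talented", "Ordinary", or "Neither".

Neither

The certificate pays 37; no certificate pays 31.
Talented: assigned the certificate, nets 37 − 5 = 32; deviating to no certificate nets 31.
Ordinary: assigned no certificate, nets 31; deviating to the certificate nets 37 − 12 = 25.
Both types strictly prefer their assigned action; no profitable deviation.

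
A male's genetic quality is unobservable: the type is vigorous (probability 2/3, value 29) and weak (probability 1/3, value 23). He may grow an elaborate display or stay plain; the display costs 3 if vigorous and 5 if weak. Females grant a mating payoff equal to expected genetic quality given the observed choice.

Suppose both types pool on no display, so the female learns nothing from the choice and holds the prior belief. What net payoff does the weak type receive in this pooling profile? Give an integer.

Pooled mating payoff = 2/3·29 + 1/3·23 = 27.
weak pays no cost for no display, so net payoff = 27.

27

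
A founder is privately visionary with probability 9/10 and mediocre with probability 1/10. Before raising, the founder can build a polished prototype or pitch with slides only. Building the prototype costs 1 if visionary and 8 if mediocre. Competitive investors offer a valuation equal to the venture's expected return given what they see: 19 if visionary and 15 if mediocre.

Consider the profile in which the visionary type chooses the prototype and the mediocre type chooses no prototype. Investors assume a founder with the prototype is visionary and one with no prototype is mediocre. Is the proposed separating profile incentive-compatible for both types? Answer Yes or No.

Yes

Under these beliefs, the prototype earns valuation 19 and no prototype earns valuation 15.
visionary: the prototype nets 19 − 1 = 18; no prototype nets 15. visionary prefers the prototype.
mediocre: the prototype nets 19 − 8 = 11; no prototype nets 15. mediocre prefers no prototype.
Neither type deviates, so the separating profile is an equilibrium.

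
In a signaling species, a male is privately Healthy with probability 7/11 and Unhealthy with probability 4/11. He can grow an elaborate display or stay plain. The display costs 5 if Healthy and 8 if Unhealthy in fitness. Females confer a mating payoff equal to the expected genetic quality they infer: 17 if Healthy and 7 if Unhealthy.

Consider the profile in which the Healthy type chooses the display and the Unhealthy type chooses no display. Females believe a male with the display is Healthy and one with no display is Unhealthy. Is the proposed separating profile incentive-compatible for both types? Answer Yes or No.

No

Under these beliefs, the display earns mating payoff 17 and no display earns mating payoff 7.
Healthy: the display nets 17 − 5 = 12; no display nets 7. Healthy prefers the display.
Unhealthy: the display nets 17 − 8 = 9; no display nets 7. Unhealthy would deviate to the display.
Unhealthy has a profitable deviation, so the profile is not an equilibrium.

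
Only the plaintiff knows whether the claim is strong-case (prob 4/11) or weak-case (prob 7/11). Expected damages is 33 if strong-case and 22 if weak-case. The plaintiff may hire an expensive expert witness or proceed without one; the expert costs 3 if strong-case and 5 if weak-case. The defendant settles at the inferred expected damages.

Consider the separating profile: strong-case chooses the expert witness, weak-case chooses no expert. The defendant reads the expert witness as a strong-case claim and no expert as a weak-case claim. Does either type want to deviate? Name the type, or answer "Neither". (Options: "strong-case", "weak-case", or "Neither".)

weak-case

The expert witness pays 33; no expert pays 22.
strong-case: assigned the expert witness, nets 33 − 3 = 30; deviating to no expert nets 22.
weak-case: assigned no expert, nets 22; deviating to the expert witness nets 33 − 5 = 28.
The weak-case type gains 6 by deviating.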